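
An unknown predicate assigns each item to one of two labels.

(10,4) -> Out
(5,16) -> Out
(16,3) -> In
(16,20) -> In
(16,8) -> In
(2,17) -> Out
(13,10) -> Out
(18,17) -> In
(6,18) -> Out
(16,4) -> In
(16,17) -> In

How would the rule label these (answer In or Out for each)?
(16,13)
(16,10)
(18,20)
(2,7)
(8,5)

In, In, In, Out, Out

The pattern is that an item is 'In' exactly when: first ≥ 16.
(16,13): first 16, has this property → In.
(16,10): first 16, has this property → In.
(18,20): first 18, has this property → In.
(2,7): first 2, fails this test → Out.
(8,5): first 8, fails this test → Out.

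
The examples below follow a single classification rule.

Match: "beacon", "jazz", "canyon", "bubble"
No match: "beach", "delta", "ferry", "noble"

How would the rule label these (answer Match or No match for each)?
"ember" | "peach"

No match, No match

'Match' ⟺ even length.
"ember" — length 5, hence No match.
"peach" — length 5, hence No match.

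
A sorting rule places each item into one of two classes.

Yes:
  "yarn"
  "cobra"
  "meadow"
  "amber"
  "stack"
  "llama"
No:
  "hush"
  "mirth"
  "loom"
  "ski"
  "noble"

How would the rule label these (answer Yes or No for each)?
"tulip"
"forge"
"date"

No, No, Yes

Rule: contains 'a'. This holds for each 'Yes' example and fails for each 'No' one.
"tulip": no 'a', doesn't qualify → No. "forge": no 'a', doesn't qualify → No. "date": has 'a', satisfies this → Yes.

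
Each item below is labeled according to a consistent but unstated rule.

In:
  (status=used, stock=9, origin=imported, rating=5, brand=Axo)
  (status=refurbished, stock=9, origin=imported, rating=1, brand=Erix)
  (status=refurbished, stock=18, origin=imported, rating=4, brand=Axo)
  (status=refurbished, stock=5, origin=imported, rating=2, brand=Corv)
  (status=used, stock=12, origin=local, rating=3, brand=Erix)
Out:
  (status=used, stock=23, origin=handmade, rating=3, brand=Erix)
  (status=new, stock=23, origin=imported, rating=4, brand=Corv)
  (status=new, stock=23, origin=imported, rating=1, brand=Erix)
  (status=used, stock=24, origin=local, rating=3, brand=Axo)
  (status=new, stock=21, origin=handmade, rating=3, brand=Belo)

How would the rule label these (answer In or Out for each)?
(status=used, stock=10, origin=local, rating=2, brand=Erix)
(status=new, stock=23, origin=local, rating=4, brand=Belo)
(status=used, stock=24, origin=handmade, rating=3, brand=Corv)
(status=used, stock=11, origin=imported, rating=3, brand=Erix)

In, Out, Out, In

One predicate separates the groups cleanly: stock ≤ 18.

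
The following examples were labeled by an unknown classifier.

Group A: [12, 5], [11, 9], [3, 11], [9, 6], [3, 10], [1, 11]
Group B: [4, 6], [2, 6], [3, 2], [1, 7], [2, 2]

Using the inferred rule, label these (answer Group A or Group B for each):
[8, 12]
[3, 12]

The rule appears to be: sum ≥ 12.
Group A: [8, 12], since 8+12 = 20.
Group A: [3, 12], since 3+12 = 15.

Group A, Group A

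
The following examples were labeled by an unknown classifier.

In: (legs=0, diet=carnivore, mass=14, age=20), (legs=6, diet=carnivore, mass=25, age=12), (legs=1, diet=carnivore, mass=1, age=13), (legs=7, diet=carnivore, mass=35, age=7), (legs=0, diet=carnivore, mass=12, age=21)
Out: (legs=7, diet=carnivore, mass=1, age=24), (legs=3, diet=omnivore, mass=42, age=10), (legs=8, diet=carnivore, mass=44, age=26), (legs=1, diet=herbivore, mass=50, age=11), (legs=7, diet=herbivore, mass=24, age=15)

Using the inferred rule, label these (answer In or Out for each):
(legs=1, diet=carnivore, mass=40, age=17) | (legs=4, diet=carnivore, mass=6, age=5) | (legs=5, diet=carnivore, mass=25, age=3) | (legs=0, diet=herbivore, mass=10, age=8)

In, In, In, Out

One predicate separates the groups cleanly: diet is carnivore AND age ≤ 21.
In: (legs=1, diet=carnivore, mass=40, age=17), since diet is carnivore, age = 17. In: (legs=4, diet=carnivore, mass=6, age=5), since diet is carnivore, age = 5. In: (legs=5, diet=carnivore, mass=25, age=3), since diet is carnivore, age = 3. Out: (legs=0, diet=herbivore, mass=10, age=8), since diet is herbivore, age = 8.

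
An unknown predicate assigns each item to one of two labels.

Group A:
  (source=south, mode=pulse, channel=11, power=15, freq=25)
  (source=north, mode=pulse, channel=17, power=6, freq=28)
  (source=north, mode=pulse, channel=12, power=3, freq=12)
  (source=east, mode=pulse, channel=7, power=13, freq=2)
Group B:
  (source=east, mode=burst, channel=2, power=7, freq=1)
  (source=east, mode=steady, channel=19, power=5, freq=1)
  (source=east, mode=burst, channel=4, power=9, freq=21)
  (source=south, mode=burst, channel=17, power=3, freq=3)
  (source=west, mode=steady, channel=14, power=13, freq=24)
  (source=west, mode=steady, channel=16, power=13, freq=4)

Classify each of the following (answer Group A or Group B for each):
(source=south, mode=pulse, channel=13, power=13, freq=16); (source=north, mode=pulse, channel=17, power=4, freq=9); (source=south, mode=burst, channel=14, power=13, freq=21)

The pattern is that an item is 'Group A' exactly when: mode is pulse.
Group A: (source=south, mode=pulse, channel=13, power=13, freq=16), since mode is pulse. Group A: (source=north, mode=pulse, channel=17, power=4, freq=9), since mode is pulse. Group B: (source=south, mode=burst, channel=14, power=13, freq=21), since mode is burst.

Group A, Group A, Group B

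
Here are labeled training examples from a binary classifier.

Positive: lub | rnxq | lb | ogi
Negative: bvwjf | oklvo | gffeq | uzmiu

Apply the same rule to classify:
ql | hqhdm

Positive, Negative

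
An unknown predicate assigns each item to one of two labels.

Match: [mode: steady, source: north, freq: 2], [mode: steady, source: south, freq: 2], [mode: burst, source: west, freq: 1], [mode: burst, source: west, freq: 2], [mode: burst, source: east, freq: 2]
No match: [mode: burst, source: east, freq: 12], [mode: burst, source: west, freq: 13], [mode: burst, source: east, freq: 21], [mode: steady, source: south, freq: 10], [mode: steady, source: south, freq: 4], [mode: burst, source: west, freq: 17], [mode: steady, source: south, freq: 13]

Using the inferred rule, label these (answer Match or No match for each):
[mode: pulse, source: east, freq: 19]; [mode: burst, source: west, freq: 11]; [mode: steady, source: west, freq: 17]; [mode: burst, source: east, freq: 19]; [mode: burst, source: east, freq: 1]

'Match' ⟺ freq ≤ 2.
[mode: pulse, source: east, freq: 19] → freq = 19 → No match.
[mode: burst, source: west, freq: 11] → freq = 11 → No match.
[mode: steady, source: west, freq: 17] → freq = 17 → No match.
[mode: burst, source: east, freq: 19] → freq = 19 → No match.
[mode: burst, source: east, freq: 1] → freq = 1 → Match.

No match, No match, No match, No match, Match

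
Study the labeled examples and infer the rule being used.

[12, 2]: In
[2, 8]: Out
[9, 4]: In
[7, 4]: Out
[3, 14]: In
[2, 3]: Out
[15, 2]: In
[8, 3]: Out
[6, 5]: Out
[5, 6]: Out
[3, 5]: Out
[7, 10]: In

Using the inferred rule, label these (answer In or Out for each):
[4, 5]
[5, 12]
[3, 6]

Out, In, Out

The common property of the 'In' items is: sum ≥ 13. No 'Out' item has it.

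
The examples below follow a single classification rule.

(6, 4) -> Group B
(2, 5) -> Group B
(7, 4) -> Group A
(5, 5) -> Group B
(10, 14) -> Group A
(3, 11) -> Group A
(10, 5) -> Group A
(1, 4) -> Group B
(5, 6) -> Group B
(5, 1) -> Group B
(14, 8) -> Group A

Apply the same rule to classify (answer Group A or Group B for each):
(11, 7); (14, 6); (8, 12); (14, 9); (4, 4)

The classifier is using: max ≥ 7.
(11, 7): max 11, qualifies → Group A.
(14, 6): max 14, qualifies → Group A.
(8, 12): max 12, qualifies → Group A.
(14, 9): max 14, qualifies → Group A.
(4, 4): max 4, does not satisfy this → Group B.

Group A, Group A, Group A, Group A, Group B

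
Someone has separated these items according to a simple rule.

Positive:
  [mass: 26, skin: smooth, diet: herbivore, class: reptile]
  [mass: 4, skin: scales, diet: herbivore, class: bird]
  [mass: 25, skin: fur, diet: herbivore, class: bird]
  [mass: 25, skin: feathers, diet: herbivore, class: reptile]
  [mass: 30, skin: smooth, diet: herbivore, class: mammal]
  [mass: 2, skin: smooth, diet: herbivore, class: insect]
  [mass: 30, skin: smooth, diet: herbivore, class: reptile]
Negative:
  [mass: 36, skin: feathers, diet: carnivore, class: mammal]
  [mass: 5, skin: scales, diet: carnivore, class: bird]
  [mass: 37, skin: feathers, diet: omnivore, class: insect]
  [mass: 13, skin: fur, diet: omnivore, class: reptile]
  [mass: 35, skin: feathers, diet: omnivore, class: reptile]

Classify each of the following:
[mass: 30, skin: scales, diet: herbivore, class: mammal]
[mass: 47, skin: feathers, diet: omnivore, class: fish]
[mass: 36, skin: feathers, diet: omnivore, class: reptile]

Positive, Negative, Negative

The simplest hypothesis consistent with all the labels is: diet is herbivore.
[mass: 30, skin: scales, diet: herbivore, class: mammal]: diet is herbivore, passes → Positive.
[mass: 47, skin: feathers, diet: omnivore, class: fish]: diet is omnivore, does not pass → Negative.
[mass: 36, skin: feathers, diet: omnivore, class: reptile]: diet is omnivore, does not pass → Negative.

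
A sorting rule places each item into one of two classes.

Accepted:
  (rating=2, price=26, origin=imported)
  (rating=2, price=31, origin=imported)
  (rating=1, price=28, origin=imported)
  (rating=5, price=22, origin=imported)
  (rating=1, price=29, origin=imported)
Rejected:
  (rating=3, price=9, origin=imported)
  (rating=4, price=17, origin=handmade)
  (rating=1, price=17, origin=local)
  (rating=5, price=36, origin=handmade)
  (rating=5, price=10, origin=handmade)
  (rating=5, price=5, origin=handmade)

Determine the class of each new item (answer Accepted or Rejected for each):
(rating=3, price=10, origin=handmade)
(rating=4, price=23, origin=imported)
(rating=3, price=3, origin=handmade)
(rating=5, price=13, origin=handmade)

Rejected, Accepted, Rejected, Rejected

A rule that fits every label: origin is imported AND price ≥ 10 — true of each 'Accepted' example, false of each 'Rejected' one.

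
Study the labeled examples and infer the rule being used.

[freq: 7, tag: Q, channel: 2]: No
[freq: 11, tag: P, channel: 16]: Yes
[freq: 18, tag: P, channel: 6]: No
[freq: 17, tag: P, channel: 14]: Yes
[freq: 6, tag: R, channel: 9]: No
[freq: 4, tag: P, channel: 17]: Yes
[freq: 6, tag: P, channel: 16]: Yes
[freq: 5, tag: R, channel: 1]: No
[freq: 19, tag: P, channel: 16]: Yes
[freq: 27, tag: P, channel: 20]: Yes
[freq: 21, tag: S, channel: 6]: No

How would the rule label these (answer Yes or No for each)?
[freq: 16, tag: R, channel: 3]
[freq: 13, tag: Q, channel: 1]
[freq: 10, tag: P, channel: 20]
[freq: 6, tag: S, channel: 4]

All 'Yes' examples share one property — channel ≥ 14 — and every 'No' example lacks it.

No, No, Yes, No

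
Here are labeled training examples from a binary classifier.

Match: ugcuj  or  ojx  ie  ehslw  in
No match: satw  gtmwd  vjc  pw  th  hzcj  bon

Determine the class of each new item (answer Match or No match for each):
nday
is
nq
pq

One predicate separates the groups cleanly: starts with a vowel.
nday → starts with 'n' → No match.
is → starts with 'i' → Match.
nq → starts with 'n' → No match.
pq → starts with 'p' → No match.

No match, Match, No match, No match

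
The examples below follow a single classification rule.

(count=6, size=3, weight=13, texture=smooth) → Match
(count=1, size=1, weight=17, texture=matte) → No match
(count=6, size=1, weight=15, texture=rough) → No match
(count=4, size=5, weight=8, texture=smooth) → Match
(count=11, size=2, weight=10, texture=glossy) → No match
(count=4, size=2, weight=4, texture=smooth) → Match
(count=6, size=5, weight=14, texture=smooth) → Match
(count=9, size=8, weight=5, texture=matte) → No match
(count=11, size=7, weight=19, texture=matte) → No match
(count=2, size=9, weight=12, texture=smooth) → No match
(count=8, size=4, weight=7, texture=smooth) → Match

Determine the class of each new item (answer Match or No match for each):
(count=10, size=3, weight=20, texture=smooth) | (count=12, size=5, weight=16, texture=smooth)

All 'Match' examples share one property — texture is smooth AND size ≤ 5 — and every 'No match' example lacks it.
(count=10, size=3, weight=20, texture=smooth): texture is smooth, size = 3 — meets the rule, so Match. (count=12, size=5, weight=16, texture=smooth): texture is smooth, size = 5 — meets the rule, so Match.

Match, Match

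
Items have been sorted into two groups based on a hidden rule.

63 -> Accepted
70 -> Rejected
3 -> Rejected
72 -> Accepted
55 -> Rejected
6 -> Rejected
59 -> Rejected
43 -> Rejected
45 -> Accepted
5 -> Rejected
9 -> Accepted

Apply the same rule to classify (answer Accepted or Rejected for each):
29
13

Rejected, Rejected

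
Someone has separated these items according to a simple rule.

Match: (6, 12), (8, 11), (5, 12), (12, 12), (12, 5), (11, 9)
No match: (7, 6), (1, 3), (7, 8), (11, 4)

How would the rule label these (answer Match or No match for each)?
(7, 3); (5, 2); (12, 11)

No match, No match, Match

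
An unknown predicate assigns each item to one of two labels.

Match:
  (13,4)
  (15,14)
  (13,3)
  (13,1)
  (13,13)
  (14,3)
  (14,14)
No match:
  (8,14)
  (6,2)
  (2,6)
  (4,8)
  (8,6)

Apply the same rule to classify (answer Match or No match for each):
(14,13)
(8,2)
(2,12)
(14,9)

Rule: first ≥ 13. This holds for each 'Match' example and fails for each 'No match' one.
(14,13) — first 14, hence Match. (8,2) — first 8, hence No match. (2,12) — first 2, hence No match. (14,9) — first 14, hence Match.

Match, No match, No match, Match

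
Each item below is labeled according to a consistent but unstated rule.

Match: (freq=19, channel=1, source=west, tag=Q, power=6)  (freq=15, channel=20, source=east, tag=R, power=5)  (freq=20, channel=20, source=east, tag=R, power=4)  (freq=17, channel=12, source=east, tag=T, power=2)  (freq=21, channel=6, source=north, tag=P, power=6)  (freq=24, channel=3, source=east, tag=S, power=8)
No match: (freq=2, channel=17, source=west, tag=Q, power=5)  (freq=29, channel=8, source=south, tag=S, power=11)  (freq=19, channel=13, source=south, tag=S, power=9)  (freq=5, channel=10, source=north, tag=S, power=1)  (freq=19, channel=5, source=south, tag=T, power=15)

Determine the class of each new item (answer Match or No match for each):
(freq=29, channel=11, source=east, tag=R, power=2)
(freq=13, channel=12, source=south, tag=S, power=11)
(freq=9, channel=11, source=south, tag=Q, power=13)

Match, No match, No match

The simplest hypothesis consistent with all the labels is: power ≤ 8 AND freq ≥ 15.
(freq=29, channel=11, source=east, tag=R, power=2): power = 2, freq = 29 — has this property, so Match.
(freq=13, channel=12, source=south, tag=S, power=11): power = 11, freq = 13 — does not fit, so No match.
(freq=9, channel=11, source=south, tag=Q, power=13): power = 13, freq = 9 — does not fit, so No match.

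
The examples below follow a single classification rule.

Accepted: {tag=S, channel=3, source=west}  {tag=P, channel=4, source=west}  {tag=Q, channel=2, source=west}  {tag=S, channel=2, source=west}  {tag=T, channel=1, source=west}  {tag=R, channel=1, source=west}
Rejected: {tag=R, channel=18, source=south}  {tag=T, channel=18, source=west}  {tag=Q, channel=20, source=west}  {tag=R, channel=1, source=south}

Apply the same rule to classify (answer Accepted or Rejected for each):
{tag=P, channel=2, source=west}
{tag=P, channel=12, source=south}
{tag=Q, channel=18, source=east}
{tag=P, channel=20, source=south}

Every 'Accepted' example satisfies: source is west AND channel ≤ 4. None of the 'Rejected' examples do.
{tag=P, channel=2, source=west} → source is west, channel = 2 → Accepted.
{tag=P, channel=12, source=south} → source is south, channel = 12 → Rejected.
{tag=Q, channel=18, source=east} → source is east, channel = 18 → Rejected.
{tag=P, channel=20, source=south} → source is south, channel = 20 → Rejected.

Accepted, Rejected, Rejected, Rejected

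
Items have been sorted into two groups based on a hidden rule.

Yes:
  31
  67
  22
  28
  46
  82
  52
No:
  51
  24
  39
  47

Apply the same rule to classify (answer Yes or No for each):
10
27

The common property of the 'Yes' items is: ≡ 1 (mod 3). No 'No' item has it.

Yes, No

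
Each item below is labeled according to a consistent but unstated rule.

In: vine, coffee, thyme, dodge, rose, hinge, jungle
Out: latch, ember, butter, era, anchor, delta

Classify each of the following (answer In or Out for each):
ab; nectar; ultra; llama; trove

Out, Out, Out, Out, In

The simplest hypothesis consistent with all the labels is: ends with 'e'.
ab: ends with 'b', does not fit → Out. nectar: ends with 'r', does not fit → Out. ultra: ends with 'a', does not fit → Out. llama: ends with 'a', does not fit → Out. trove: ends with 'e', has this property → In.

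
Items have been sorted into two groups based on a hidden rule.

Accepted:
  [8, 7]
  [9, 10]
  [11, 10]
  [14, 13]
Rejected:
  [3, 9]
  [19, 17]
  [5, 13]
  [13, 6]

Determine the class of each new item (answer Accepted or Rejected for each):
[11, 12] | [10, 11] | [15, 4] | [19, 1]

Rule: |first − second| ≤ 1. This holds for each 'Accepted' example and fails for each 'Rejected' one.
[11, 12] → |11−12| = 1 → Accepted.
[10, 11] → |10−11| = 1 → Accepted.
[15, 4] → |15−4| = 11 → Rejected.
[19, 1] → |19−1| = 18 → Rejected.

Accepted, Accepted, Rejected, Rejected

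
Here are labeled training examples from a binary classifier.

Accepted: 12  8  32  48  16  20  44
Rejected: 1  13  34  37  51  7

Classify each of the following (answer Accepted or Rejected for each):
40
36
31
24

The rule appears to be: multiple of 4.

Accepted, Accepted, Rejected, Accepted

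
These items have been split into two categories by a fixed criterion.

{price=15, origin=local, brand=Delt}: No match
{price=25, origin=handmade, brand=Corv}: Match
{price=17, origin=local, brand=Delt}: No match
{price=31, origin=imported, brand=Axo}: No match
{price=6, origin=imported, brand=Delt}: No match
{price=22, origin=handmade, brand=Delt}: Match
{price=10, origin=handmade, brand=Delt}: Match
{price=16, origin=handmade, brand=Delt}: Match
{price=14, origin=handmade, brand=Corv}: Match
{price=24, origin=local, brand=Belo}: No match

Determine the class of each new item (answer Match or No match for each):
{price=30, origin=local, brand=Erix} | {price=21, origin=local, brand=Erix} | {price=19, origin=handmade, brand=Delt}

Rule: origin is handmade. This holds for each 'Match' example and fails for each 'No match' one.
{price=30, origin=local, brand=Erix}: origin is local, does not satisfy this → No match. {price=21, origin=local, brand=Erix}: origin is local, does not satisfy this → No match. {price=19, origin=handmade, brand=Delt}: origin is handmade, has this property → Match.

No match, No match, Match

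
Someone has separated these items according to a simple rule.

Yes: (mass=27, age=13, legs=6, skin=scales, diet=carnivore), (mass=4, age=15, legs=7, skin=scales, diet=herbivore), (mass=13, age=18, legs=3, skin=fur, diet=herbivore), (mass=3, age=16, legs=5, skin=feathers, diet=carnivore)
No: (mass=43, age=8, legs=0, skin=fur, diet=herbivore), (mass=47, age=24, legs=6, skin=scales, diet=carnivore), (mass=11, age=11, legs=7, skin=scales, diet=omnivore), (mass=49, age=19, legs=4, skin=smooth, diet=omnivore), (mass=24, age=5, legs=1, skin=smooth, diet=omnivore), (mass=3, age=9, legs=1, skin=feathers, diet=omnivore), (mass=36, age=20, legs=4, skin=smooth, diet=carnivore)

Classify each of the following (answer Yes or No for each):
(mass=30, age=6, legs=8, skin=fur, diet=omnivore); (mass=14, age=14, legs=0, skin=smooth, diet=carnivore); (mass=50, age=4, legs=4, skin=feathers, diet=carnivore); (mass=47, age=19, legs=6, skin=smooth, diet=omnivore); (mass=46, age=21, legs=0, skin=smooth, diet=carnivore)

No, Yes, No, No, No

The distinguishing property — age ≥ 13 AND age ≤ 18 — holds for all the 'Yes' cases and none of the 'No' cases.
(mass=30, age=6, legs=8, skin=fur, diet=omnivore) — age = 6, hence No.
(mass=14, age=14, legs=0, skin=smooth, diet=carnivore) — age = 14, hence Yes.
(mass=50, age=4, legs=4, skin=feathers, diet=carnivore) — age = 4, hence No.
(mass=47, age=19, legs=6, skin=smooth, diet=omnivore) — age = 19, hence No.
(mass=46, age=21, legs=0, skin=smooth, diet=carnivore) — age = 21, hence No.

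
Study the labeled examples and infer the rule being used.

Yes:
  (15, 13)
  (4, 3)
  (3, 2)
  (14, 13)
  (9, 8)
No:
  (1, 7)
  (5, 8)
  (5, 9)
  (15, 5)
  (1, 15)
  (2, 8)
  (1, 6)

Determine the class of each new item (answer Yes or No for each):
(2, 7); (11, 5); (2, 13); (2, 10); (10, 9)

Every 'Yes' example satisfies: |first − second| ≤ 2. None of the 'No' examples do.
(2, 7): |2−7| = 5 — lacks this property, so No.
(11, 5): |11−5| = 6 — lacks this property, so No.
(2, 13): |2−13| = 11 — lacks this property, so No.
(2, 10): |2−10| = 8 — lacks this property, so No.
(10, 9): |10−9| = 1 — qualifies, so Yes.

No, No, No, No, Yes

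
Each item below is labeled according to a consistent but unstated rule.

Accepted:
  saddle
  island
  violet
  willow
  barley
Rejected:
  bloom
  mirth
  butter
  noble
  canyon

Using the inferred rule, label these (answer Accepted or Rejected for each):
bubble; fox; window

A rule that fits every label: even length AND contains 'l' — true of each 'Accepted' example, false of each 'Rejected' one.

Accepted, Rejected, Rejected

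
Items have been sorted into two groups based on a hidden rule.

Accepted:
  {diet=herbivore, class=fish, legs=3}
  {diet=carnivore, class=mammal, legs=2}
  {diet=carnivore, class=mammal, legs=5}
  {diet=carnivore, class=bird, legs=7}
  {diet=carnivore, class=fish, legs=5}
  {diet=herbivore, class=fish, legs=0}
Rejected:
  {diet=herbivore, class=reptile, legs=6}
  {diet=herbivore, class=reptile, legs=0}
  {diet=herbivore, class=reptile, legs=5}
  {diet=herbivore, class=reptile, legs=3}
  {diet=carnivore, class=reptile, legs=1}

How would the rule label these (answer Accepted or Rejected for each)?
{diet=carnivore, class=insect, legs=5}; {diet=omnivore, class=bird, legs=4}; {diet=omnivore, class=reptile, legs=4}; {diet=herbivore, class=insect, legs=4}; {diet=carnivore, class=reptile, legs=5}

Accepted, Accepted, Rejected, Accepted, Rejected

'Accepted' ⟺ class is not reptile.
{diet=carnivore, class=insect, legs=5}: class is insect — fits, so Accepted. {diet=omnivore, class=bird, legs=4}: class is bird — fits, so Accepted. {diet=omnivore, class=reptile, legs=4}: class is reptile — does not pass, so Rejected. {diet=herbivore, class=insect, legs=4}: class is insect — fits, so Accepted. {diet=carnivore, class=reptile, legs=5}: class is reptile — does not pass, so Rejected.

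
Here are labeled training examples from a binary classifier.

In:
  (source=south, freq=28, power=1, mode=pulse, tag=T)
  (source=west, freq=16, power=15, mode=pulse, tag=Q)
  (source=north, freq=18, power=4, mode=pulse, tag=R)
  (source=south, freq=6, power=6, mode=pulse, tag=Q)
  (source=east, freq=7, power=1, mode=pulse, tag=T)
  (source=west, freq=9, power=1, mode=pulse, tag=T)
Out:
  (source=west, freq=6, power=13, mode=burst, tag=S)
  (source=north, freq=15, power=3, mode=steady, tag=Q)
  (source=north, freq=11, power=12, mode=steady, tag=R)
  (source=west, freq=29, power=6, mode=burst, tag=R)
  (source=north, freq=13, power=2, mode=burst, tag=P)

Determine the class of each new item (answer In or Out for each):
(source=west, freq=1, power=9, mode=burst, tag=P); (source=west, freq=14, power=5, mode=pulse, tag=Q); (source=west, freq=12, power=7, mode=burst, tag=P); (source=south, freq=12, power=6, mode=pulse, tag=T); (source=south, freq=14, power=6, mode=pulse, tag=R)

Out, In, Out, In, In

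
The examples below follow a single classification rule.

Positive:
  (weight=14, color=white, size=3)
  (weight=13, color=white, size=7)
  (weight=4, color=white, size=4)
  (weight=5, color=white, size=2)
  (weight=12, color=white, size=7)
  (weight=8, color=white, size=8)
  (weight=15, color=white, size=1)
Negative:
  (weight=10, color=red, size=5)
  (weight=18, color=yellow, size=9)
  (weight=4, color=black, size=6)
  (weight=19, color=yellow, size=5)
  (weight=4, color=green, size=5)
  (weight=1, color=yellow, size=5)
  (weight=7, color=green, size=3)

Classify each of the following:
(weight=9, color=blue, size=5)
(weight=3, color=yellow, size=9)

Checking candidate rules against both groups, what survives is: color is white.
Negative: (weight=9, color=blue, size=5), since color is blue. Negative: (weight=3, color=yellow, size=9), since color is yellow.

Negative, Negative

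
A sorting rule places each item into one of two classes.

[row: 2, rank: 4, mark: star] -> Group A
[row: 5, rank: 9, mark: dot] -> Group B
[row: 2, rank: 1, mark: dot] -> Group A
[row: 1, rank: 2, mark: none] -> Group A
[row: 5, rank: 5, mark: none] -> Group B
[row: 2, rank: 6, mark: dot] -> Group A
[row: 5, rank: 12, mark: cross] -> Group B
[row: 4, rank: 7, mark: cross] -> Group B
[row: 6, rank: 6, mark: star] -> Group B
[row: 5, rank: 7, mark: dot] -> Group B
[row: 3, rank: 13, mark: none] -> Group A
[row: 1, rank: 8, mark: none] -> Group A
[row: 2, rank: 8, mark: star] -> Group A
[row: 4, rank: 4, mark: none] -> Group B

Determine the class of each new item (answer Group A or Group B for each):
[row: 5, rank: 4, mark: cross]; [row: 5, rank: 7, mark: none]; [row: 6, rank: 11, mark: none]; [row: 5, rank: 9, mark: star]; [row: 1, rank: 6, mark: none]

Rule: row ≤ 3. This holds for each 'Group A' example and fails for each 'Group B' one.

Group B, Group B, Group B, Group B, Group A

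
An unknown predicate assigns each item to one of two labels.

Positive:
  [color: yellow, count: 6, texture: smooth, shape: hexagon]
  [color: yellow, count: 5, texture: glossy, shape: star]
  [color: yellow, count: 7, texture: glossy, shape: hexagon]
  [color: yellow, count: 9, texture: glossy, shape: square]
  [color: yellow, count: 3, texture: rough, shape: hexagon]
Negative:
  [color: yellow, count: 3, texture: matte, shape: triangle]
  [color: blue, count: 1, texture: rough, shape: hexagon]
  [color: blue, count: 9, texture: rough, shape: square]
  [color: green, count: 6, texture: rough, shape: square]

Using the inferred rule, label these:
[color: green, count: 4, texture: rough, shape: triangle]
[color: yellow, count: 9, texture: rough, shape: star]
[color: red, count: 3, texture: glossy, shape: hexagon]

Rule: texture is not matte AND color is yellow. This holds for each 'Positive' example and fails for each 'Negative' one.
[color: green, count: 4, texture: rough, shape: triangle]: texture is rough, color is green — fails the rule, so Negative. [color: yellow, count: 9, texture: rough, shape: star]: texture is rough, color is yellow — satisfies this, so Positive. [color: red, count: 3, texture: glossy, shape: hexagon]: texture is glossy, color is red — fails the rule, so Negative.

Negative, Positive, Negative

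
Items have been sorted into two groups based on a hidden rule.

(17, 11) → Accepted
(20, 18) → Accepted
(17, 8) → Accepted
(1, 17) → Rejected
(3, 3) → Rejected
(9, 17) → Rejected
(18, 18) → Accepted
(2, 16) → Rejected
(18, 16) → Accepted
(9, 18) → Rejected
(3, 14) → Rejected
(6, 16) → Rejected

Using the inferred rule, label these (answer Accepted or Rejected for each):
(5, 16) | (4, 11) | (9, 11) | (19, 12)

Rejected, Rejected, Rejected, Accepted

All 'Accepted' examples share one property — first ≥ 11 — and every 'Rejected' example lacks it.
(5, 16) — first 5, hence Rejected. (4, 11) — first 4, hence Rejected. (9, 11) — first 9, hence Rejected. (19, 12) — first 19, hence Accepted.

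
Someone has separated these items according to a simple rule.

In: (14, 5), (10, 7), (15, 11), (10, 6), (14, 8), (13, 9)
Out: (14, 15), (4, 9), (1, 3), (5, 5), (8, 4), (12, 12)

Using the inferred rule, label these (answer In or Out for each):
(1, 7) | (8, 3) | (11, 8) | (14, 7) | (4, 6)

The distinguishing property — first > second AND sum ≥ 13 — holds for all the 'In' cases and none of the 'Out' cases.
(1, 7): Out (1 < 7, 1+7 = 8).
(8, 3): Out (8 > 3, 8+3 = 11).
(11, 8): In (11 > 8, 11+8 = 19).
(14, 7): In (14 > 7, 14+7 = 21).
(4, 6): Out (4 < 6, 4+6 = 10).

Out, Out, In, In, Out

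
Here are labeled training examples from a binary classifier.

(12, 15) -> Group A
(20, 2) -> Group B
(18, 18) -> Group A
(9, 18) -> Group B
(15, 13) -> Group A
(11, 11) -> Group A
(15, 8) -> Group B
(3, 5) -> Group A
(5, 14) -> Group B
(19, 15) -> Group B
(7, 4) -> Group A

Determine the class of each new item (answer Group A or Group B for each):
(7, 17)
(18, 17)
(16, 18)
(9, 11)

Group B, Group A, Group A, Group A

The common property of the 'Group A' items is: |first − second| ≤ 3. No 'Group B' item has it.
(7, 17): |7−17| = 10 — fails the rule, so Group B.
(18, 17): |18−17| = 1 — has this property, so Group A.
(16, 18): |16−18| = 2 — has this property, so Group A.
(9, 11): |9−11| = 2 — has this property, so Group A.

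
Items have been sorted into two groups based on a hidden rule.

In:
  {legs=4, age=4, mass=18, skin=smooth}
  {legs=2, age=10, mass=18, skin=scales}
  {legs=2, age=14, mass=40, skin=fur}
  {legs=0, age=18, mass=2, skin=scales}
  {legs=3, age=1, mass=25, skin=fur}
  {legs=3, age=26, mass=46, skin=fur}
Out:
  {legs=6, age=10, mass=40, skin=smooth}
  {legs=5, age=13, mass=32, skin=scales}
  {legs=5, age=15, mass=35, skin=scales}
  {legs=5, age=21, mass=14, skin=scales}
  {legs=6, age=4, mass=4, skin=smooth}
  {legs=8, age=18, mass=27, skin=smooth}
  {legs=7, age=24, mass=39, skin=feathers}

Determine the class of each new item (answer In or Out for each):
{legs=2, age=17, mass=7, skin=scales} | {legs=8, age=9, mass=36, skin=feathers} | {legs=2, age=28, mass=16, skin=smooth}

All 'In' examples share one property — legs ≤ 4 — and every 'Out' example lacks it.

In, Out, In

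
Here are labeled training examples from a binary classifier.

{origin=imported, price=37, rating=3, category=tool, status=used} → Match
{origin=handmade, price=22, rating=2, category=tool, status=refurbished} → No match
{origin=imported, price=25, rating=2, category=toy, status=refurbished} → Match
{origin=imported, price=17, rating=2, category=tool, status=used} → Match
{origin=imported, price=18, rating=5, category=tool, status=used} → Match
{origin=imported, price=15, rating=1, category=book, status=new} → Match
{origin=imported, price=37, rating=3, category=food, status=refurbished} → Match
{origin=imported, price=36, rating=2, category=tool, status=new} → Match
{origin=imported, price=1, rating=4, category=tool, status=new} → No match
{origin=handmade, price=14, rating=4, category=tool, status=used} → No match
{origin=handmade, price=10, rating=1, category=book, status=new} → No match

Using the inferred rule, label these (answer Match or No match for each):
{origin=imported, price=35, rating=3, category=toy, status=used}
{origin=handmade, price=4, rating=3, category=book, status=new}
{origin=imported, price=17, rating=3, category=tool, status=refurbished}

Rule: origin is imported AND price ≥ 10. This holds for each 'Match' example and fails for each 'No match' one.
{origin=imported, price=35, rating=3, category=toy, status=used}: origin is imported, price = 35 — fits, so Match. {origin=handmade, price=4, rating=3, category=book, status=new}: origin is handmade, price = 4 — doesn't match, so No match. {origin=imported, price=17, rating=3, category=tool, status=refurbished}: origin is imported, price = 17 — fits, so Match.

Match, No match, Match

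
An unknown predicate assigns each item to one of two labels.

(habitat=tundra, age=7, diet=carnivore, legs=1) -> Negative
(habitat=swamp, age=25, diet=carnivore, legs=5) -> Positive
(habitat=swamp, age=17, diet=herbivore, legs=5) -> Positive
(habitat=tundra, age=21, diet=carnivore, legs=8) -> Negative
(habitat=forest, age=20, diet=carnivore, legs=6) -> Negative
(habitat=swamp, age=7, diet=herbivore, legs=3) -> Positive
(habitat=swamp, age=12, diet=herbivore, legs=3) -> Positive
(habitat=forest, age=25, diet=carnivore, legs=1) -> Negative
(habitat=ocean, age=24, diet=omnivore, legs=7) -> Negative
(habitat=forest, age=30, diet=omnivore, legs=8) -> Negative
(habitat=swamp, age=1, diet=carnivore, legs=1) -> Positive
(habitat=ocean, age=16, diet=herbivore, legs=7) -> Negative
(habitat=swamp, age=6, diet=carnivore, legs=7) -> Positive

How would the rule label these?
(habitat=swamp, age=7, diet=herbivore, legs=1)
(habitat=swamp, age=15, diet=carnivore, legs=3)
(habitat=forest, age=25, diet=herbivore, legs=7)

The classifier is using: habitat is swamp.

Positive, Positive, Negative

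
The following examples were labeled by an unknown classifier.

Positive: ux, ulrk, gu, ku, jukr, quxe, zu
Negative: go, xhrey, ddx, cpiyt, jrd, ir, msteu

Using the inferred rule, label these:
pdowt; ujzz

Negative, Positive

Rule: even length AND contains 'u'. This holds for each 'Positive' example and fails for each 'Negative' one.
pdowt: length 5, no 'u', doesn't match → Negative.
ujzz: length 4, has 'u', checks out → Positive.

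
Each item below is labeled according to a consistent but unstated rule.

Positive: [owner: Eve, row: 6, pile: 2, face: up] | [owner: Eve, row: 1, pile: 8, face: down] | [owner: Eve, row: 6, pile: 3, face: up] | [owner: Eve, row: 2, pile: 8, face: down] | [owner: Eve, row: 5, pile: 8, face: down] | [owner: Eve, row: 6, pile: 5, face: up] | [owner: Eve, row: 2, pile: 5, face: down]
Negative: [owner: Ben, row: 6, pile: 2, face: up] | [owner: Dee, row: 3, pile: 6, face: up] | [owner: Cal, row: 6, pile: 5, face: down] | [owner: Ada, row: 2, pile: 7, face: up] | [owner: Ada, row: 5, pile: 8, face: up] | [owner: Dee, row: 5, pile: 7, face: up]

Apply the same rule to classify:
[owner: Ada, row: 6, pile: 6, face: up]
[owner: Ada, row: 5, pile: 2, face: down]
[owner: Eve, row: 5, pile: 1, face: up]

Negative, Negative, Positive

Comparing the two groups points to one rule — owner is Eve.
[owner: Ada, row: 6, pile: 6, face: up] → owner is Ada → Negative.
[owner: Ada, row: 5, pile: 2, face: down] → owner is Ada → Negative.
[owner: Eve, row: 5, pile: 1, face: up] → owner is Eve → Positive.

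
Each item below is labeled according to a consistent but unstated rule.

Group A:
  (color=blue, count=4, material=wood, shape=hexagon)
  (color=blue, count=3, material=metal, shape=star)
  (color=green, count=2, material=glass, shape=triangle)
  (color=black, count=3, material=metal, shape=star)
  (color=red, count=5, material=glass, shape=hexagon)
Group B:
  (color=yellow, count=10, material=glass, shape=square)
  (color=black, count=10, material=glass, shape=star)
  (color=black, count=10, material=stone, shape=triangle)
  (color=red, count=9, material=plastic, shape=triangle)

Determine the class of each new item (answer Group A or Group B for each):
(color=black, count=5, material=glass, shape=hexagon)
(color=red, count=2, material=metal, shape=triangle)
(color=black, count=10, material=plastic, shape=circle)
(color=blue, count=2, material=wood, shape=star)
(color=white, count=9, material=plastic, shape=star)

Group A, Group A, Group B, Group A, Group B

The common property of the 'Group A' items is: count ≤ 5. No 'Group B' item has it.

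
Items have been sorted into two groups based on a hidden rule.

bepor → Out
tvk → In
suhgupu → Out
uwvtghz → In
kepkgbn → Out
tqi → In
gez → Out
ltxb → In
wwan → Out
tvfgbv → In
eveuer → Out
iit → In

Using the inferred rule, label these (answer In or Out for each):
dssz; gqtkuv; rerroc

Out, In, Out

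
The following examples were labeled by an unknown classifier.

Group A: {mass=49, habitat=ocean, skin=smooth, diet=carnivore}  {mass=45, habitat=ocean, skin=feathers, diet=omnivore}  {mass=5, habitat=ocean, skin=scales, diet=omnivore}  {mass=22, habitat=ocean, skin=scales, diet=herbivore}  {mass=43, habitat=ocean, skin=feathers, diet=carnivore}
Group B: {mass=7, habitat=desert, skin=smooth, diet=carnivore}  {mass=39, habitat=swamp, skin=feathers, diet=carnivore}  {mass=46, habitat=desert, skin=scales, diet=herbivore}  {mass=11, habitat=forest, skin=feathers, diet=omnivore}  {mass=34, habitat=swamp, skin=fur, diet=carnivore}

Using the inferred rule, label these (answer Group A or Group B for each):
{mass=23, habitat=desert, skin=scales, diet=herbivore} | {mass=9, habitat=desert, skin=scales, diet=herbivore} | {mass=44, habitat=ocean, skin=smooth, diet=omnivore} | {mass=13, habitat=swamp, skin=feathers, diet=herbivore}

Group B, Group B, Group A, Group B

Looking at the examples, the only property every 'Group A' case has and every 'Group B' case lacks is: habitat is ocean.
{mass=23, habitat=desert, skin=scales, diet=herbivore}: Group B (habitat is desert). {mass=9, habitat=desert, skin=scales, diet=herbivore}: Group B (habitat is desert). {mass=44, habitat=ocean, skin=smooth, diet=omnivore}: Group A (habitat is ocean). {mass=13, habitat=swamp, skin=feathers, diet=herbivore}: Group B (habitat is swamp).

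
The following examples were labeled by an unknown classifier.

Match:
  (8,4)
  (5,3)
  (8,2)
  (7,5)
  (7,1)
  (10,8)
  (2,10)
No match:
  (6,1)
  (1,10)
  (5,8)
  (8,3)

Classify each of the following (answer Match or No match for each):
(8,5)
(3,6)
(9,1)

The common property of the 'Match' items is: sum is even. No 'No match' item has it.
(8,5) → 8+5 = 13 → No match.
(3,6) → 3+6 = 9 → No match.
(9,1) → 9+1 = 10 → Match.

No match, No match, Match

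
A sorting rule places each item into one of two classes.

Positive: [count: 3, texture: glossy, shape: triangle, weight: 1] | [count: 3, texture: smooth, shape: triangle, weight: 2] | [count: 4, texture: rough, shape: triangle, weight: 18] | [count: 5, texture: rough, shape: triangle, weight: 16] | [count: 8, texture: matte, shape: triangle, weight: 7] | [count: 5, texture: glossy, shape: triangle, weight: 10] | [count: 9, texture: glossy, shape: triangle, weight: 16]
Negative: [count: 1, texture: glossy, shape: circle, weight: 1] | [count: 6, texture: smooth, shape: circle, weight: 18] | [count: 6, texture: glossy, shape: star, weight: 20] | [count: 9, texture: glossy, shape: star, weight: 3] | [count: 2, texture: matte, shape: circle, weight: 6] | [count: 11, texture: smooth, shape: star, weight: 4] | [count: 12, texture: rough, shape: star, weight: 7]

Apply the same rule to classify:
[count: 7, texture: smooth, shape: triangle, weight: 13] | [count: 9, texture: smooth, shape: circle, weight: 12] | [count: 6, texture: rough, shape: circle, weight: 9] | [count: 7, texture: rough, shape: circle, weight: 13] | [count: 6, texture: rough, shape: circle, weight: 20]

Positive, Negative, Negative, Negative, Negative

Checking candidate rules against both groups, what survives is: shape is triangle.
[count: 7, texture: smooth, shape: triangle, weight: 13]: shape is triangle, matches → Positive. [count: 9, texture: smooth, shape: circle, weight: 12]: shape is circle, does not satisfy this → Negative. [count: 6, texture: rough, shape: circle, weight: 9]: shape is circle, does not satisfy this → Negative. [count: 7, texture: rough, shape: circle, weight: 13]: shape is circle, does not satisfy this → Negative. [count: 6, texture: rough, shape: circle, weight: 20]: shape is circle, does not satisfy this → Negative.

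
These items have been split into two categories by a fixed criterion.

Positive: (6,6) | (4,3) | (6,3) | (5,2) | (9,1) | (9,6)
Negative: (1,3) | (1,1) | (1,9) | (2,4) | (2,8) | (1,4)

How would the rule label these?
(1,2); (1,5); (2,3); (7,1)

The pattern is that an item is 'Positive' exactly when: first ≥ 3.
(1,2): Negative (first 1). (1,5): Negative (first 1). (2,3): Negative (first 2). (7,1): Positive (first 7).

Negative, Negative, Negative, Positive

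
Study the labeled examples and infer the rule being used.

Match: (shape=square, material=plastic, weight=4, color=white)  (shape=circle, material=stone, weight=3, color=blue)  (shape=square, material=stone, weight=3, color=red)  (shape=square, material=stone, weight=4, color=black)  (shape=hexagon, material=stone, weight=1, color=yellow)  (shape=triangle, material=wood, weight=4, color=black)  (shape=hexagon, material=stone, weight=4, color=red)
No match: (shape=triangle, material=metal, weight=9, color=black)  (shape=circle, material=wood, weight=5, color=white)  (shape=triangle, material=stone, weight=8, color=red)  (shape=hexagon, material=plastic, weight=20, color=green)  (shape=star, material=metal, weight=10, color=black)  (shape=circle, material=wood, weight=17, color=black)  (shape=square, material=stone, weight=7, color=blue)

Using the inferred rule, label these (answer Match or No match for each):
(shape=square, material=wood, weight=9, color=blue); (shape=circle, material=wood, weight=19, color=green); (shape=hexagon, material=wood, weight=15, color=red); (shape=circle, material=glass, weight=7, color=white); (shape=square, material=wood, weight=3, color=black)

The simplest hypothesis consistent with all the labels is: weight ≤ 4.
(shape=square, material=wood, weight=9, color=blue) — weight = 9, hence No match.
(shape=circle, material=wood, weight=19, color=green) — weight = 19, hence No match.
(shape=hexagon, material=wood, weight=15, color=red) — weight = 15, hence No match.
(shape=circle, material=glass, weight=7, color=white) — weight = 7, hence No match.
(shape=square, material=wood, weight=3, color=black) — weight = 3, hence Match.

No match, No match, No match, No match, Match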